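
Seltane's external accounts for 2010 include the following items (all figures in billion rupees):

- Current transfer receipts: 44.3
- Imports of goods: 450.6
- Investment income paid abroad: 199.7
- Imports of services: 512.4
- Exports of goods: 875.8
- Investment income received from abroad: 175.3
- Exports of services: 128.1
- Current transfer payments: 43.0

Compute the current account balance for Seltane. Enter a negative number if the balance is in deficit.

17.8

Goods balance = 875.8 - 450.6 = 425.2
Services balance = 128.1 - 512.4 = -384.3
Trade balance (goods + services) = 425.2 + (-384.3) = 40.9
Net primary income = 175.3 - 199.7 = -24.4
Net secondary income = 44.3 - 43.0 = 1.3
Current account = 40.9 + (-24.4) + 1.3 = 17.8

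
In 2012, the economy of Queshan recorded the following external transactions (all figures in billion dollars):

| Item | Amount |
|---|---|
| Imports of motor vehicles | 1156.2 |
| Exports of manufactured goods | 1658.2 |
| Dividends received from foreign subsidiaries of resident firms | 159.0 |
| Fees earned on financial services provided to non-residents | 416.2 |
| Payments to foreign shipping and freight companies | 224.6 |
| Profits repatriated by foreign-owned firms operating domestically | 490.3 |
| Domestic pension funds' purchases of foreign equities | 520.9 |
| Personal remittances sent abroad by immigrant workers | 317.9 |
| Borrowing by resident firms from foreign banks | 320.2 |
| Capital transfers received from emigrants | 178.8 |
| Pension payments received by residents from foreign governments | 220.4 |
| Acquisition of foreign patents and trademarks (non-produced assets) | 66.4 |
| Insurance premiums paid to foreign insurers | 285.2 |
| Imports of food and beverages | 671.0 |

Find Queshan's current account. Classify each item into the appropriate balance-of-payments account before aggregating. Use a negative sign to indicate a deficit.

-691.4

Goods: -671.0 + 1658.2 - 1156.2 = -169.0
Services: 416.2 - 224.6 - 285.2 = -93.6
Primary income: 159.0 - 490.3 = -331.3
Secondary income: -317.9 + 220.4 = -97.5
Current account = (-169.0) + (-93.6) + (-331.3) + (-97.5) = -691.4
(Excluded from the current account — financial account: domestic pension funds' purchases of foreign equities 520.9, borrowing by resident firms from foreign banks 320.2; capital account: capital transfers received from emigrants 178.8, acquisition of foreign patents and trademarks (non-produced assets) 66.4.)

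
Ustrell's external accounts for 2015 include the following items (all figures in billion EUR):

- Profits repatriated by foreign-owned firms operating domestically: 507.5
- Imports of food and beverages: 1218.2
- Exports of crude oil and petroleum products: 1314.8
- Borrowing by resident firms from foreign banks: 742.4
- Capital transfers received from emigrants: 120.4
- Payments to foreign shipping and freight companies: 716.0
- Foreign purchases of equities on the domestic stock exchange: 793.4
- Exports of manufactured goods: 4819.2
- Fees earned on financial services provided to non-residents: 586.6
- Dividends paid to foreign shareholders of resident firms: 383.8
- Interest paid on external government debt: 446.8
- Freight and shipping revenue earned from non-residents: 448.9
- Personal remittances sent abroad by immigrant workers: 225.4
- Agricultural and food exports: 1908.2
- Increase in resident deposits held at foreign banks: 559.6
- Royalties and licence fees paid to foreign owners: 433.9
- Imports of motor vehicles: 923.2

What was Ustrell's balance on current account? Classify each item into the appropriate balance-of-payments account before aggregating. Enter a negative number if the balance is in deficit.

4222.9

Goods: 1908.2 - 923.2 + 1314.8 + 4819.2 - 1218.2 = 5900.8
Services: -433.9 + 586.6 + 448.9 - 716.0 = -114.4
Primary income: -446.8 - 507.5 - 383.8 = -1338.1
Secondary income: -225.4
Current account = 5900.8 + (-114.4) + (-1338.1) + (-225.4) = 4222.9
(Excluded from the current account — financial account: borrowing by resident firms from foreign banks 742.4, foreign purchases of equities on the domestic stock exchange 793.4, increase in resident deposits held at foreign banks 559.6; capital account: capital transfers received from emigrants 120.4.)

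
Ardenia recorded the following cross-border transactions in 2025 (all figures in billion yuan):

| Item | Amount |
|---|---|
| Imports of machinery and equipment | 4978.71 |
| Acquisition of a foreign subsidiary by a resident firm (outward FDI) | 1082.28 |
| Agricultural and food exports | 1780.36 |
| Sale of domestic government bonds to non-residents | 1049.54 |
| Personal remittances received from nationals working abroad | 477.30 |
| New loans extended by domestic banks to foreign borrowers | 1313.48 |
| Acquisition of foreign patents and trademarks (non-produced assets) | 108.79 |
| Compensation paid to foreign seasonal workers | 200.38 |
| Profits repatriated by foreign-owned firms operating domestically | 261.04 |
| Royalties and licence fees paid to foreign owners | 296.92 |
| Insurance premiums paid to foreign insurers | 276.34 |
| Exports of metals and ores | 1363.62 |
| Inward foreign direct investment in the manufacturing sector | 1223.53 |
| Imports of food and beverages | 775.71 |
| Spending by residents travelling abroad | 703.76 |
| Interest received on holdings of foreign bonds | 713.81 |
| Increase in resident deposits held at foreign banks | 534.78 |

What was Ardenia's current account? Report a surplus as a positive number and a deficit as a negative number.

Goods: 1363.62 + 1780.36 - 775.71 - 4978.71 = -2610.44
Services: -703.76 - 276.34 - 296.92 = -1277.02
Primary income: -200.38 - 261.04 + 713.81 = 252.39
Secondary income: 477.30
Current account = (-2610.44) + (-1277.02) + 252.39 + 477.30 = -3157.77
(Excluded from the current account — financial account: acquisition of a foreign subsidiary by a resident firm (outward FDI) 1082.28, sale of domestic government bonds to non-residents 1049.54, new loans extended by domestic banks to foreign borrowers 1313.48, inward foreign direct investment in the manufacturing sector 1223.53, increase in resident deposits held at foreign banks 534.78; capital account: acquisition of foreign patents and trademarks (non-produced assets) 108.79.)

-3157.77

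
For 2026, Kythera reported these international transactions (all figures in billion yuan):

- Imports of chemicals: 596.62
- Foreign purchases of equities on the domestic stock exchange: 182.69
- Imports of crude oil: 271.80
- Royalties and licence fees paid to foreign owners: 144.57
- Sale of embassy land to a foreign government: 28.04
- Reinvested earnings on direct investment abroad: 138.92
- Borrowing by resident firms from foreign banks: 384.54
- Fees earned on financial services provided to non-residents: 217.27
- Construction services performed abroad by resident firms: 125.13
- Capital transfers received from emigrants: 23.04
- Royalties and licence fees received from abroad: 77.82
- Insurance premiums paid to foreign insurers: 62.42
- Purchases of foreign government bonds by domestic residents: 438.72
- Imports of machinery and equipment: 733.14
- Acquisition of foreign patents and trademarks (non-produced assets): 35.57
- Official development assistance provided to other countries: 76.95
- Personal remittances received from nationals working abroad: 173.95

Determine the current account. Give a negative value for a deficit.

-1152.41

Goods: -596.62 - 733.14 - 271.80 = -1601.56
Services: 77.82 - 144.57 - 62.42 + 125.13 + 217.27 = 213.23
Primary income: 138.92
Secondary income: 173.95 - 76.95 = 97.00
Current account = (-1601.56) + 213.23 + 138.92 + 97.00 = -1152.41
(Excluded from the current account — financial account: foreign purchases of equities on the domestic stock exchange 182.69, borrowing by resident firms from foreign banks 384.54, purchases of foreign government bonds by domestic residents 438.72; capital account: sale of embassy land to a foreign government 28.04, capital transfers received from emigrants 23.04, acquisition of foreign patents and trademarks (non-produced assets) 35.57.)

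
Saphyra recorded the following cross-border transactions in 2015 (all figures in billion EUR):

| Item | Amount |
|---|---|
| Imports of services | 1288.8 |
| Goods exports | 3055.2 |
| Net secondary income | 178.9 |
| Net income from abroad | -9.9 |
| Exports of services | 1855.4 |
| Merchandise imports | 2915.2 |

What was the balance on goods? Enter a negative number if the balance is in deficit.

140.0

Goods balance = 3055.2 - 2915.2 = 140.0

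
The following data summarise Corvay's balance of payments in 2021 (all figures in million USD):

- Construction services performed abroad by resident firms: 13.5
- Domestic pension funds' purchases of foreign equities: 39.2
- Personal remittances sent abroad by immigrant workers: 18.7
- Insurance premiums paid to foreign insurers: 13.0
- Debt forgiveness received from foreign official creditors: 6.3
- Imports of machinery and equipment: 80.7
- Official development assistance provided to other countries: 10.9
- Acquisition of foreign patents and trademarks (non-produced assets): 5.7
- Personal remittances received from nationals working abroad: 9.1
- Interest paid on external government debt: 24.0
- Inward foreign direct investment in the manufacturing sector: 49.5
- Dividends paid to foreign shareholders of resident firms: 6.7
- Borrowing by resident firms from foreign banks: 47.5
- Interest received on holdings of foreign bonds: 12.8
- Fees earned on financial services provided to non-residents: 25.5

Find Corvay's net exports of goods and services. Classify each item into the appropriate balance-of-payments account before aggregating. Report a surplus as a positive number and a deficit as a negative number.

Goods: -80.7
Services: 13.5 - 13.0 + 25.5 = 26.0
Trade balance = -80.7 + 26.0 = -54.7
(Excluded from the trade balance — financial account: domestic pension funds' purchases of foreign equities 39.2, inward foreign direct investment in the manufacturing sector 49.5, borrowing by resident firms from foreign banks 47.5; secondary income: personal remittances sent abroad by immigrant workers 18.7, official development assistance provided to other countries 10.9, personal remittances received from nationals working abroad 9.1; capital account: debt forgiveness received from foreign official creditors 6.3, acquisition of foreign patents and trademarks (non-produced assets) 5.7; primary income: interest paid on external government debt 24.0, dividends paid to foreign shareholders of resident firms 6.7, interest received on holdings of foreign bonds 12.8.)

-54.7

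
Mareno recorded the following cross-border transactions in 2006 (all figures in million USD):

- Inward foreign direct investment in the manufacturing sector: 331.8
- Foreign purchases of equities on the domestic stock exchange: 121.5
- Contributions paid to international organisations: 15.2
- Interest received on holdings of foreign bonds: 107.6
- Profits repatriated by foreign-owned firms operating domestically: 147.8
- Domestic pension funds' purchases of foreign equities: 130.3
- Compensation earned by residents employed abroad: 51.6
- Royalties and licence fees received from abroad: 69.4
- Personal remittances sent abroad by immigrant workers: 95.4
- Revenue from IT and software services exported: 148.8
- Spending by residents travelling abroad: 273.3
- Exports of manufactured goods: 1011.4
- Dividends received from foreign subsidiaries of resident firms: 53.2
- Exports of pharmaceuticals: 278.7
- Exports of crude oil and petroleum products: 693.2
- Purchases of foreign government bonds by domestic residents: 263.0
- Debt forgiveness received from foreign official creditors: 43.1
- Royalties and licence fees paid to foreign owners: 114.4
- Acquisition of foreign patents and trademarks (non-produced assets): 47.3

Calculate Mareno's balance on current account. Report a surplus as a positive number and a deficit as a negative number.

1767.8

Goods: 278.7 + 693.2 + 1011.4 = 1983.3
Services: -114.4 + 148.8 + 69.4 - 273.3 = -169.5
Primary income: 107.6 + 53.2 + 51.6 - 147.8 = 64.6
Secondary income: -95.4 - 15.2 = -110.6
Current account = 1983.3 + (-169.5) + 64.6 + (-110.6) = 1767.8
(Excluded from the current account — financial account: inward foreign direct investment in the manufacturing sector 331.8, foreign purchases of equities on the domestic stock exchange 121.5, domestic pension funds' purchases of foreign equities 130.3, purchases of foreign government bonds by domestic residents 263.0; capital account: debt forgiveness received from foreign official creditors 43.1, acquisition of foreign patents and trademarks (non-produced assets) 47.3.)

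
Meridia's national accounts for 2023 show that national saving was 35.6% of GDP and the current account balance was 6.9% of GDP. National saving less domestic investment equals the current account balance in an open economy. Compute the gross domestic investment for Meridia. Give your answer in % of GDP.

I = S - CA = 35.6 - 6.9 = 28.7

28.7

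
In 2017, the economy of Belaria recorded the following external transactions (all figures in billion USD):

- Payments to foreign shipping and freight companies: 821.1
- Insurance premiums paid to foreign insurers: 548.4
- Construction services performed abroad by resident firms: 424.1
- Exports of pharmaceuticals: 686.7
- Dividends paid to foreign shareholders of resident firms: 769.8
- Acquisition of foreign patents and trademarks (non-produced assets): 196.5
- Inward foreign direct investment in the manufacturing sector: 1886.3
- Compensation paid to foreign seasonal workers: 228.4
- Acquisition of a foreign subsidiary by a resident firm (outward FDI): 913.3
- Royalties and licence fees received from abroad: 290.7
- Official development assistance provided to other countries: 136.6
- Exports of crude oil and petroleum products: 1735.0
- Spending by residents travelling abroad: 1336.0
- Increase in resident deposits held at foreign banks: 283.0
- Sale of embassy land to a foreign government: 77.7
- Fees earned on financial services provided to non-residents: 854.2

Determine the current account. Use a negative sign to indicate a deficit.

Goods: 686.7 + 1735.0 = 2421.7
Services: -1336.0 + 290.7 + 854.2 - 548.4 - 821.1 + 424.1 = -1136.5
Primary income: -228.4 - 769.8 = -998.2
Secondary income: -136.6
Current account = 2421.7 + (-1136.5) + (-998.2) + (-136.6) = 150.4
(Excluded from the current account — capital account: acquisition of foreign patents and trademarks (non-produced assets) 196.5, sale of embassy land to a foreign government 77.7; financial account: inward foreign direct investment in the manufacturing sector 1886.3, acquisition of a foreign subsidiary by a resident firm (outward FDI) 913.3, increase in resident deposits held at foreign banks 283.0.)

150.4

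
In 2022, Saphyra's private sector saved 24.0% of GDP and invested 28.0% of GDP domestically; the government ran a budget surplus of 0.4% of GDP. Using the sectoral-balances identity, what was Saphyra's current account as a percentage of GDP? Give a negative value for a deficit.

By the sectoral-balances identity, CA = (S_private - I) + (T - G).
Private balance = 24.0 - 28.0 = -4.0
Government balance (T - G) = 0.4
CA = -4.0 + 0.4 = -3.6

-3.6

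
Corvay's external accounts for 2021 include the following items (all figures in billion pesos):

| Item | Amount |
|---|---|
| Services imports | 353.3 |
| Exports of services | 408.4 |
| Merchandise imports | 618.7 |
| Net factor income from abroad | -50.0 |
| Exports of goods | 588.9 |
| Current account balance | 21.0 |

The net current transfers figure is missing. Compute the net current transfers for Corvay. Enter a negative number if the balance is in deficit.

Current account = goods balance + services balance + net primary income + net secondary income
Sum of the known components = -24.7
Net current transfers = CA - (known components) = 21.0 - (-24.7) = 45.7

45.7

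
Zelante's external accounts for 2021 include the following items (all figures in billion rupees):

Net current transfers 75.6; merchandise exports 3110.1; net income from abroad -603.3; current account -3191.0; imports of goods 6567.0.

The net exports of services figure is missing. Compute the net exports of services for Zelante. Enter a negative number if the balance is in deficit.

Current account = goods balance + services balance + net primary income + net secondary income
Sum of the known components = -3984.6
Net exports of services = CA - (known components) = -3191.0 - (-3984.6) = 793.6

793.6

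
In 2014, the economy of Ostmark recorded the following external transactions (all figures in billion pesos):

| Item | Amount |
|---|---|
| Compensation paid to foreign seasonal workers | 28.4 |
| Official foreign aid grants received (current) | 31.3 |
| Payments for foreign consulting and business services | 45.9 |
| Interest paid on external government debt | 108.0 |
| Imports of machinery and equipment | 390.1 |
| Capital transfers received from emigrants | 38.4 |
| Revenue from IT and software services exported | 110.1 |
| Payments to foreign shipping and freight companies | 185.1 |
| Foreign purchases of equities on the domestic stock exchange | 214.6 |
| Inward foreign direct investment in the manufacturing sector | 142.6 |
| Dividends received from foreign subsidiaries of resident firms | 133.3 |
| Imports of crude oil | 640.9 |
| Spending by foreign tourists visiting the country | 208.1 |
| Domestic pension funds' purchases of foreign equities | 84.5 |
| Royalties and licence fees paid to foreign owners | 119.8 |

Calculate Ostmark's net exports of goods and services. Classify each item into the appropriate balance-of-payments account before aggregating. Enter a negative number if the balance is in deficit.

Goods: -640.9 - 390.1 = -1031.0
Services: -185.1 - 45.9 + 110.1 + 208.1 - 119.8 = -32.6
Trade balance = -1031.0 + (-32.6) = -1063.6
(Excluded from the trade balance — primary income: compensation paid to foreign seasonal workers 28.4, interest paid on external government debt 108.0, dividends received from foreign subsidiaries of resident firms 133.3; secondary income: official foreign aid grants received (current) 31.3; capital account: capital transfers received from emigrants 38.4; financial account: foreign purchases of equities on the domestic stock exchange 214.6, inward foreign direct investment in the manufacturing sector 142.6, domestic pension funds' purchases of foreign equities 84.5.)

-1063.6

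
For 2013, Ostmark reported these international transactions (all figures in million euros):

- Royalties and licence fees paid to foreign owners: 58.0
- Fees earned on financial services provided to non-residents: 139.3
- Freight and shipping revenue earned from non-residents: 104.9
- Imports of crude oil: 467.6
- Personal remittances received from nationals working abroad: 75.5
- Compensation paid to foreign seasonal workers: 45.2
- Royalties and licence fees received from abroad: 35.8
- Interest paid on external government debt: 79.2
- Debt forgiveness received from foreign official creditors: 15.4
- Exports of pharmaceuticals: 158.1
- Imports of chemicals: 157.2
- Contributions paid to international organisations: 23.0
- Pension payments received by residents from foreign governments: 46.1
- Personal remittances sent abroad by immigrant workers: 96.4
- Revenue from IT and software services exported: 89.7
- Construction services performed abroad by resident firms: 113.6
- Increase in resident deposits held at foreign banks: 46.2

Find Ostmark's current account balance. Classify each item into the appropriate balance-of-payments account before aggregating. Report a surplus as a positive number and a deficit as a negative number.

Goods: -467.6 + 158.1 - 157.2 = -466.7
Services: -58.0 + 89.7 + 113.6 + 35.8 + 104.9 + 139.3 = 425.3
Primary income: -45.2 - 79.2 = -124.4
Secondary income: 75.5 - 96.4 + 46.1 - 23.0 = 2.2
Current account = (-466.7) + 425.3 + (-124.4) + 2.2 = -163.6
(Excluded from the current account — capital account: debt forgiveness received from foreign official creditors 15.4; financial account: increase in resident deposits held at foreign banks 46.2.)

-163.6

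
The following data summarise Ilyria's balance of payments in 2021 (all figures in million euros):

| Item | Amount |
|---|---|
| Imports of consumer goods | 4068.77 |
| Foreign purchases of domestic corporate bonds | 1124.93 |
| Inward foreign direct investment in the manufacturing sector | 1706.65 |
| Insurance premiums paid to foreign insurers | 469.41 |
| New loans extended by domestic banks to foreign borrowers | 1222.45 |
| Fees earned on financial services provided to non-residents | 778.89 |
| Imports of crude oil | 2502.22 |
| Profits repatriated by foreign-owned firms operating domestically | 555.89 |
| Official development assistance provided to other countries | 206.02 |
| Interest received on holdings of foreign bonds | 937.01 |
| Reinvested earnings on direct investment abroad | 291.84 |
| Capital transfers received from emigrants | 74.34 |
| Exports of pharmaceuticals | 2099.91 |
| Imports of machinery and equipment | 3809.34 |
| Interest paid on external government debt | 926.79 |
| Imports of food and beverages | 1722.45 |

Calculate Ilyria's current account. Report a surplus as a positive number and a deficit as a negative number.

-10153.24

Goods: -2502.22 - 3809.34 + 2099.91 - 1722.45 - 4068.77 = -10002.87
Services: 778.89 - 469.41 = 309.48
Primary income: -555.89 + 291.84 - 926.79 + 937.01 = -253.83
Secondary income: -206.02
Current account = (-10002.87) + 309.48 + (-253.83) + (-206.02) = -10153.24
(Excluded from the current account — financial account: foreign purchases of domestic corporate bonds 1124.93, inward foreign direct investment in the manufacturing sector 1706.65, new loans extended by domestic banks to foreign borrowers 1222.45; capital account: capital transfers received from emigrants 74.34.)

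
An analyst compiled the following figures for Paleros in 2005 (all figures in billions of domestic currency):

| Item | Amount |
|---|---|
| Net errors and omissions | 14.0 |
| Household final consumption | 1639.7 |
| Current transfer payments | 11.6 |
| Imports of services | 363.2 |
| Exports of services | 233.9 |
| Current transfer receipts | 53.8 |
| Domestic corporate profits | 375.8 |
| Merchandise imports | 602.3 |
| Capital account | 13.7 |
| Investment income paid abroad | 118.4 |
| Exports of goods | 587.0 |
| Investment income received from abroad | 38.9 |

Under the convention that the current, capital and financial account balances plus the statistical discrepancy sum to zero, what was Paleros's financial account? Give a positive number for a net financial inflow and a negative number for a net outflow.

154.2

Goods balance = 587.0 - 602.3 = -15.3
Services balance = 233.9 - 363.2 = -129.3
Trade balance (goods + services) = -15.3 + (-129.3) = -144.6
Net primary income = 38.9 - 118.4 = -79.5
Net secondary income = 53.8 - 11.6 = 42.2
Current account = -144.6 + (-79.5) + 42.2 = -181.9
Financial account = -(-181.9 + 13.7 + 14.0) = 154.2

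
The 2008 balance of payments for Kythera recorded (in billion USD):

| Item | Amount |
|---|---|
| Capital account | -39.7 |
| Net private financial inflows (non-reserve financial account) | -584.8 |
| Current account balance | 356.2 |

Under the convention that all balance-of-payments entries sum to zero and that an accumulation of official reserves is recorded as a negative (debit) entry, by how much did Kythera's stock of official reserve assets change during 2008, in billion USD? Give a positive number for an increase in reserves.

-268.3

Official reserve transactions balance = -(356.2 + (-39.7) + (-584.8)) = 268.3
An accumulation of reserves is recorded as a debit (negative entry), so the change in the stock of reserves is the negative of that balance.
Change in official reserves = -(268.3) = -268.3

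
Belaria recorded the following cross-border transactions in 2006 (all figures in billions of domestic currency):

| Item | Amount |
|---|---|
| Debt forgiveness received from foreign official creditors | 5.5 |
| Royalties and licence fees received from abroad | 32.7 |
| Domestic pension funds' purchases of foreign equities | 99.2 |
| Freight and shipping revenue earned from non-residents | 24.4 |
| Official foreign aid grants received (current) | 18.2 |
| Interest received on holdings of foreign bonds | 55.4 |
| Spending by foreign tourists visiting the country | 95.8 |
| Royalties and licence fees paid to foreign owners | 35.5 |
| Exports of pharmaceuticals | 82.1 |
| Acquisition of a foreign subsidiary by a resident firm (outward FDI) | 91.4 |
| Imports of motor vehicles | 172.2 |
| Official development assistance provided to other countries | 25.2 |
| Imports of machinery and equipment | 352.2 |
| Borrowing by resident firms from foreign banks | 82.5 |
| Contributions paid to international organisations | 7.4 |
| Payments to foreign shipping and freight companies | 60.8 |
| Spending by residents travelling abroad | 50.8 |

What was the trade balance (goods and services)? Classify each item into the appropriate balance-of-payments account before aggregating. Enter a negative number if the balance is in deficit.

-436.5

Goods: -172.2 - 352.2 + 82.1 = -442.3
Services: 32.7 - 50.8 + 24.4 - 35.5 - 60.8 + 95.8 = 5.8
Trade balance = -442.3 + 5.8 = -436.5
(Excluded from the trade balance — capital account: debt forgiveness received from foreign official creditors 5.5; financial account: domestic pension funds' purchases of foreign equities 99.2, acquisition of a foreign subsidiary by a resident firm (outward FDI) 91.4, borrowing by resident firms from foreign banks 82.5; secondary income: official foreign aid grants received (current) 18.2, official development assistance provided to other countries 25.2, contributions paid to international organisations 7.4; primary income: interest received on holdings of foreign bonds 55.4.)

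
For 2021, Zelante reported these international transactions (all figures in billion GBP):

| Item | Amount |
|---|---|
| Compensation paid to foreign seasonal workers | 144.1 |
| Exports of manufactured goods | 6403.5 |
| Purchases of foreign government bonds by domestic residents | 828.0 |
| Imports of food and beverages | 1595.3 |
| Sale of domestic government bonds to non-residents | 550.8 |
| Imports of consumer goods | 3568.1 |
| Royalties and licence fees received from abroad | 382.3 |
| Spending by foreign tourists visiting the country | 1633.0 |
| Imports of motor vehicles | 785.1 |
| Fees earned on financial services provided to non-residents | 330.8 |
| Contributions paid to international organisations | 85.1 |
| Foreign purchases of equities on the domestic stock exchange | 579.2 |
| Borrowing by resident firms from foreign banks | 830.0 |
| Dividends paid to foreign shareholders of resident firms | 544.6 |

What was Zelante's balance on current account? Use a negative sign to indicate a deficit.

Goods: -3568.1 + 6403.5 - 785.1 - 1595.3 = 455.0
Services: 330.8 + 382.3 + 1633.0 = 2346.1
Primary income: -544.6 - 144.1 = -688.7
Secondary income: -85.1
Current account = 455.0 + 2346.1 + (-688.7) + (-85.1) = 2027.3
(Excluded from the current account — financial account: purchases of foreign government bonds by domestic residents 828.0, sale of domestic government bonds to non-residents 550.8, foreign purchases of equities on the domestic stock exchange 579.2, borrowing by resident firms from foreign banks 830.0.)

2027.3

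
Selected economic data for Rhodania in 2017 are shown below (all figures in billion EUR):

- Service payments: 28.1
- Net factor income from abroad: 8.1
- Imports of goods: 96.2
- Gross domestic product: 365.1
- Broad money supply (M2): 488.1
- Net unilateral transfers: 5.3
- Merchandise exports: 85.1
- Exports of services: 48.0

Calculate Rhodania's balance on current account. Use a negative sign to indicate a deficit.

Goods balance = 85.1 - 96.2 = -11.1
Services balance = 48.0 - 28.1 = 19.9
Trade balance (goods + services) = -11.1 + 19.9 = 8.8
Net primary income = 8.1
Net secondary income = 5.3
Current account = 8.8 + 8.1 + 5.3 = 22.2

22.2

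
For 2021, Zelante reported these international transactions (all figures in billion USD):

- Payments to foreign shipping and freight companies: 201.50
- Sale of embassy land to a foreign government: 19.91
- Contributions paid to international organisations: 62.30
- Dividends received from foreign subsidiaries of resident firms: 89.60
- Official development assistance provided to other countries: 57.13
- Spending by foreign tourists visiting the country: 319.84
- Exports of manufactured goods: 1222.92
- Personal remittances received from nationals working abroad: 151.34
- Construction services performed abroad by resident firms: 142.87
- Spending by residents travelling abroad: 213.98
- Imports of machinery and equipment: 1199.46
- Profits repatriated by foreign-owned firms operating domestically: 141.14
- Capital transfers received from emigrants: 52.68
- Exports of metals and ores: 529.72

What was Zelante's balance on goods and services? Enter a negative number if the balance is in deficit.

Goods: -1199.46 + 1222.92 + 529.72 = 553.18
Services: 319.84 + 142.87 - 201.50 - 213.98 = 47.23
Trade balance = 553.18 + 47.23 = 600.41
(Excluded from the trade balance — capital account: sale of embassy land to a foreign government 19.91, capital transfers received from emigrants 52.68; secondary income: contributions paid to international organisations 62.30, official development assistance provided to other countries 57.13, personal remittances received from nationals working abroad 151.34; primary income: dividends received from foreign subsidiaries of resident firms 89.60, profits repatriated by foreign-owned firms operating domestically 141.14.)

600.41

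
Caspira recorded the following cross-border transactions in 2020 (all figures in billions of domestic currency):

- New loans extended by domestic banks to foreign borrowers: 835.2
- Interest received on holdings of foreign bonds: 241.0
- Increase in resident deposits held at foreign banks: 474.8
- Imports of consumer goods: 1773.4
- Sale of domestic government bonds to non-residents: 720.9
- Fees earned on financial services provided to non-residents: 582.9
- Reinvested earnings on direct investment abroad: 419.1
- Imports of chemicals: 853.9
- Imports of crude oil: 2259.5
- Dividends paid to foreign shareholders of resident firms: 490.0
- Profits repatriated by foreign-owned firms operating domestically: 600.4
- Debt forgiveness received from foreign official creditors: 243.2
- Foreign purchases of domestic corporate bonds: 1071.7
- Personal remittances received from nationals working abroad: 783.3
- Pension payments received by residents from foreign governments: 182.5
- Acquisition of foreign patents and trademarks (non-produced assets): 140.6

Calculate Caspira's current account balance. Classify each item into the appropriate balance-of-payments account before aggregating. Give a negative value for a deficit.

Goods: -853.9 - 1773.4 - 2259.5 = -4886.8
Services: 582.9
Primary income: -490.0 - 600.4 + 419.1 + 241.0 = -430.3
Secondary income: 783.3 + 182.5 = 965.8
Current account = (-4886.8) + 582.9 + (-430.3) + 965.8 = -3768.4
(Excluded from the current account — financial account: new loans extended by domestic banks to foreign borrowers 835.2, increase in resident deposits held at foreign banks 474.8, sale of domestic government bonds to non-residents 720.9, foreign purchases of domestic corporate bonds 1071.7; capital account: debt forgiveness received from foreign official creditors 243.2, acquisition of foreign patents and trademarks (non-produced assets) 140.6.)

-3768.4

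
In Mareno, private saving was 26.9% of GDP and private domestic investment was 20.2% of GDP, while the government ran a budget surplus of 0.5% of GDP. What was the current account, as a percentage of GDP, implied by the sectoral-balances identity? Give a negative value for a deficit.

By the sectoral-balances identity, CA = (S_private - I) + (T - G).
Private balance = 26.9 - 20.2 = 6.7
Government balance (T - G) = 0.5
CA = 6.7 + 0.5 = 7.2

7.2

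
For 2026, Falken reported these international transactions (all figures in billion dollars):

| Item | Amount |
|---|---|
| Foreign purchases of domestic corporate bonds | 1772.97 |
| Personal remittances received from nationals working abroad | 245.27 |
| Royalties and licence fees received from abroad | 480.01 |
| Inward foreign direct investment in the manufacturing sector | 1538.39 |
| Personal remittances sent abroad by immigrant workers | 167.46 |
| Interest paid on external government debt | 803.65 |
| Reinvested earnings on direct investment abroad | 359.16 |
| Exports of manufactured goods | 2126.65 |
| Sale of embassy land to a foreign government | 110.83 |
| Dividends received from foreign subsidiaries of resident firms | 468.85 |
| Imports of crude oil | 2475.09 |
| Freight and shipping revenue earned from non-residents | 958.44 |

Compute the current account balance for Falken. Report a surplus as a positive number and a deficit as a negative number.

Goods: -2475.09 + 2126.65 = -348.44
Services: 480.01 + 958.44 = 1438.45
Primary income: 359.16 + 468.85 - 803.65 = 24.36
Secondary income: -167.46 + 245.27 = 77.81
Current account = (-348.44) + 1438.45 + 24.36 + 77.81 = 1192.18
(Excluded from the current account — financial account: foreign purchases of domestic corporate bonds 1772.97, inward foreign direct investment in the manufacturing sector 1538.39; capital account: sale of embassy land to a foreign government 110.83.)

1192.18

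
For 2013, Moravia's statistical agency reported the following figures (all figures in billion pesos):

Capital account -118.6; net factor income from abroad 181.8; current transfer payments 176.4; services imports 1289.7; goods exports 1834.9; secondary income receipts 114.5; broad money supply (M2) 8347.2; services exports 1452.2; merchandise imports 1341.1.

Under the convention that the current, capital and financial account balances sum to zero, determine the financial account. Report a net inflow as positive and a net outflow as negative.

Goods balance = 1834.9 - 1341.1 = 493.8
Services balance = 1452.2 - 1289.7 = 162.5
Trade balance (goods + services) = 493.8 + 162.5 = 656.3
Net primary income = 181.8
Net secondary income = 114.5 - 176.4 = -61.9
Current account = 656.3 + 181.8 + (-61.9) = 776.2
Financial account = -(776.2 + (-118.6)) = -657.6

-657.6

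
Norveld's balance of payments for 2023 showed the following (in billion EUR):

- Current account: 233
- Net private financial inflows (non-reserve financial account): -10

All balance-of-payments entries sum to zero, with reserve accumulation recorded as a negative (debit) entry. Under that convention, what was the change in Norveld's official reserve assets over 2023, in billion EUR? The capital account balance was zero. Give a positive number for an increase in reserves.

223

Official reserve transactions balance = -(233 + (-10)) = -223
An accumulation of reserves is recorded as a debit (negative entry), so the change in the stock of reserves is the negative of that balance.
Change in official reserves = -(-223) = 223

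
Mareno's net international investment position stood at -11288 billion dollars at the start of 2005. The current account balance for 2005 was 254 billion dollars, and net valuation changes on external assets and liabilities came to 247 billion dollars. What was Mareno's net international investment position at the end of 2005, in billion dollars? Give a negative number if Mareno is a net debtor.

-10787

Change in NIIP = current account + net valuation change = 254 + 247 = 501
End-of-year NIIP = -11288 + 501 = -10787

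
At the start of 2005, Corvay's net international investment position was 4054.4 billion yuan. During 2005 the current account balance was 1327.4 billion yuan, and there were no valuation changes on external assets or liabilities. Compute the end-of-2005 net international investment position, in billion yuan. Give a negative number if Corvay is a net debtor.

5381.8

With no valuation effects, change in NIIP = current account = 1327.4
End-of-year NIIP = 4054.4 + 1327.4 = 5381.8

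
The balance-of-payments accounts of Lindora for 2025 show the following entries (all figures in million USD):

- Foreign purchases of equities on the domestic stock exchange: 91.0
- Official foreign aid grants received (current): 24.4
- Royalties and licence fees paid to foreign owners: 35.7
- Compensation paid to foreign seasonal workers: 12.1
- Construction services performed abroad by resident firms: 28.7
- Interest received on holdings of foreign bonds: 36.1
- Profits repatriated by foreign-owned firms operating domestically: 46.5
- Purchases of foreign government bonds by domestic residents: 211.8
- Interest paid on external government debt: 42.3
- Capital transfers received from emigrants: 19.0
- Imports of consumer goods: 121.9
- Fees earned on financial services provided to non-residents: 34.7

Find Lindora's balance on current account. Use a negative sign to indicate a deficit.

Goods: -121.9
Services: 28.7 + 34.7 - 35.7 = 27.7
Primary income: -46.5 + 36.1 - 42.3 - 12.1 = -64.8
Secondary income: 24.4
Current account = (-121.9) + 27.7 + (-64.8) + 24.4 = -134.6
(Excluded from the current account — financial account: foreign purchases of equities on the domestic stock exchange 91.0, purchases of foreign government bonds by domestic residents 211.8; capital account: capital transfers received from emigrants 19.0.)

-134.6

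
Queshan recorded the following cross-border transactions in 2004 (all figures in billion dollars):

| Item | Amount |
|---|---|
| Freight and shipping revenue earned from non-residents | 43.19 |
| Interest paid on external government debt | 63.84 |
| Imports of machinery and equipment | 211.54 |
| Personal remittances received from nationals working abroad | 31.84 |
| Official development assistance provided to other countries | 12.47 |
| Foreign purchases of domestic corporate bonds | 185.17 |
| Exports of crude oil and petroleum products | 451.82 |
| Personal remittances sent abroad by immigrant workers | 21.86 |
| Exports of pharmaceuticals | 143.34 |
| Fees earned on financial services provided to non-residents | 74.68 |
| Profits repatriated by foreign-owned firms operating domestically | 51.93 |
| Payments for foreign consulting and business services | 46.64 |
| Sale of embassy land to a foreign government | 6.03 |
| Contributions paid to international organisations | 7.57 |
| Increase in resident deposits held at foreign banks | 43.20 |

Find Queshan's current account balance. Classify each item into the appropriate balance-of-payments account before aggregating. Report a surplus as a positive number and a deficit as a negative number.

Goods: 451.82 + 143.34 - 211.54 = 383.62
Services: -46.64 + 74.68 + 43.19 = 71.23
Primary income: -51.93 - 63.84 = -115.77
Secondary income: 31.84 - 7.57 - 12.47 - 21.86 = -10.06
Current account = 383.62 + 71.23 + (-115.77) + (-10.06) = 329.02
(Excluded from the current account — financial account: foreign purchases of domestic corporate bonds 185.17, increase in resident deposits held at foreign banks 43.20; capital account: sale of embassy land to a foreign government 6.03.)

329.02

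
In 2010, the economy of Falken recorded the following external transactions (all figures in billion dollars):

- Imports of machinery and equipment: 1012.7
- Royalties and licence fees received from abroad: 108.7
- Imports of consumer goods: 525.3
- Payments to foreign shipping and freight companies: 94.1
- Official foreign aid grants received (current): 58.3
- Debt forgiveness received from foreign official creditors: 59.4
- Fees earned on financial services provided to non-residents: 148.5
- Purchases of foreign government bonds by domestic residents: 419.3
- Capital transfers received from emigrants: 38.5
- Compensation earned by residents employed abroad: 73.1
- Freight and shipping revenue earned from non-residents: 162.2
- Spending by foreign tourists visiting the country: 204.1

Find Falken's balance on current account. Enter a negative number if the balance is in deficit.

-877.2

Goods: -525.3 - 1012.7 = -1538.0
Services: 162.2 - 94.1 + 148.5 + 204.1 + 108.7 = 529.4
Primary income: 73.1
Secondary income: 58.3
Current account = (-1538.0) + 529.4 + 73.1 + 58.3 = -877.2
(Excluded from the current account — capital account: debt forgiveness received from foreign official creditors 59.4, capital transfers received from emigrants 38.5; financial account: purchases of foreign government bonds by domestic residents 419.3.)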